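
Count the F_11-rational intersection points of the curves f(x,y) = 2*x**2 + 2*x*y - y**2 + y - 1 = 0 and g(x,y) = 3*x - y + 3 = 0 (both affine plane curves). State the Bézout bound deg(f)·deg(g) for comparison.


Common zeros: {(5, 7), (8, 5)}; count = 2; Bézout bound = 2.

deg(f) = 2, deg(g) = 1, so Bézout bound = 2.
Scan x ∈ F_11. For each x, list the y ∈ F_11 with f(x, y) ≡ 0 and those with g(x, y) ≡ 0 (mod 11); the common zeros in that column are the intersection.
  x = 0: f ≡ 0 at y ∈ ∅; g ≡ 0 at y ∈ {3}; common: ∅.
  x = 1: f ≡ 0 at y ∈ ∅; g ≡ 0 at y ∈ {6}; common: ∅.
  x = 2: f ≡ 0 at y ∈ {1, 4}; g ≡ 0 at y ∈ {9}; common: ∅.
  x = 3: f ≡ 0 at y ∈ ∅; g ≡ 0 at y ∈ {1}; common: ∅.
  x = 4: f ≡ 0 at y ∈ ∅; g ≡ 0 at y ∈ {4}; common: ∅.
  x = 5: f ≡ 0 at y ∈ {4, 7}; g ≡ 0 at y ∈ {7}; common: {7}.
  x = 6: f ≡ 0 at y ∈ ∅; g ≡ 0 at y ∈ {10}; common: ∅.
  x = 7: f ≡ 0 at y ∈ ∅; g ≡ 0 at y ∈ {2}; common: ∅.
  x = 8: f ≡ 0 at y ∈ {1, 5}; g ≡ 0 at y ∈ {5}; common: {5}.
  x = 9: f ≡ 0 at y ∈ {3, 5}; g ≡ 0 at y ∈ {8}; common: ∅.
  x = 10: f ≡ 0 at y ∈ {3, 7}; g ≡ 0 at y ∈ {0}; common: ∅.
Collecting: common zeros = {(5, 7), (8, 5)}, so the count is 2.
Comparison with the Bézout bound: 2 ≤ 2 = deg(f)·deg(g), as expected for curves with no common component (the bound is attained).


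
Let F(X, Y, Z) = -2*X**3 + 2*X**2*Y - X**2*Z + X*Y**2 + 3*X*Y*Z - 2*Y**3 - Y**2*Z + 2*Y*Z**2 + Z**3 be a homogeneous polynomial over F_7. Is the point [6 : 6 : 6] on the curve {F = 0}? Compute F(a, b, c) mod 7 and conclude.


F(6,6,6) ≡ 4 (mod 7); P is NOT on the curve.

Evaluate F(6, 6, 6) term-by-term (mod 7).
  -2*X**3 ↦ -2·216·1·1 = -432
  2*X**2*Y ↦ 2·36·6·1 = 432
  -X**2*Z ↦ -1·36·1·6 = -216
  X*Y**2 ↦ 1·6·36·1 = 216
  3*X*Y*Z ↦ 3·6·6·6 = 648
  -2*Y**3 ↦ -2·1·216·1 = -432
  -Y**2*Z ↦ -1·1·36·6 = -216
  2*Y*Z**2 ↦ 2·1·6·36 = 432
  Z**3 ↦ 1·1·1·216 = 216
Sum: F(6, 6, 6) = (-432) + (432) + (-216) + (216) + (648) + (-432) + (-216) + (432) + (216) = 648.
Reducing mod 7: 648 ≡ 4 (mod 7).
Since F(a, b, c) ≡ 4 ≠ 0 (mod 7), P does NOT lie on the curve.


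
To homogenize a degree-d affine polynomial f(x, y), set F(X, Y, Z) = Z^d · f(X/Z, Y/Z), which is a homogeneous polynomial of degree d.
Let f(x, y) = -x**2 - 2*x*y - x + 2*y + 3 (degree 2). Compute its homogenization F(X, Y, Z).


F(X, Y, Z) = -X**2 - 2*X*Y - X*Z + 2*Y*Z + 3*Z**2

deg(f) = 2.
Substitute x = X/Z, y = Y/Z into f, then multiply by Z^2.
  monomial -1·x^2·y^0 ↦ -1·X^2·Y^0·Z^0.
  monomial -2·x^1·y^1 ↦ -2·X^1·Y^1·Z^0.
  monomial -1·x^1·y^0 ↦ -1·X^1·Y^0·Z^1.
  monomial 2·x^0·y^1 ↦ 2·X^0·Y^1·Z^1.
  monomial 3·x^0·y^0 ↦ 3·X^0·Y^0·Z^2.
Collecting: F(X, Y, Z) = -X**2 - 2*X*Y - X*Z + 2*Y*Z + 3*Z**2.


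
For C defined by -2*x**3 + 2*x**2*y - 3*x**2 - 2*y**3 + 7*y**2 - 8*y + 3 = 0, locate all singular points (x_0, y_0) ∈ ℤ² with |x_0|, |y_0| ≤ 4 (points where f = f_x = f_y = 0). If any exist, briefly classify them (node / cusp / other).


Singular points: {(0, 1)}; classification: node.

Compute partial derivatives:
  f_x = -6*x**2 + 4*x*y - 6*x.
  f_y = 2*x**2 - 6*y**2 + 14*y - 8.
Scan x_0 ∈ {−4, ..., 4}. For each x_0, f_y(x_0, y) is a polynomial in y; find its integer roots y ∈ {−4, ..., 4}, then test f_x and f at those candidates.
  x = -4: f_y(-4, y) = -6*y**2 + 14*y + 24; no integer root y with |y| ≤ 4.
  x = -3: f_y(-3, y) = -6*y**2 + 14*y + 10; no integer root y with |y| ≤ 4.
  x = -2: f_y(-2, y) = -6*y**2 + 14*y; vanishes at y ∈ {0}. (-2, 0): f_x = -12 ≠ 0.
  x = -1: f_y(-1, y) = -6*y**2 + 14*y - 6; no integer root y with |y| ≤ 4.
  x = 0: f_y(0, y) = -6*y**2 + 14*y - 8; vanishes at y ∈ {1}. (0, 1): f_x = 0, f = 0 — SINGULAR.
  x = 1: f_y(1, y) = -6*y**2 + 14*y - 6; no integer root y with |y| ≤ 4.
  x = 2: f_y(2, y) = -6*y**2 + 14*y; vanishes at y ∈ {0}. (2, 0): f_x = -36 ≠ 0.
  x = 3: f_y(3, y) = -6*y**2 + 14*y + 10; no integer root y with |y| ≤ 4.
  x = 4: f_y(4, y) = -6*y**2 + 14*y + 24; no integer root y with |y| ≤ 4.
Only singular point on the grid: (0, 1).
Classify: substitute x = 0 + u, y = 1 + v and expand: f = -2*u**3 + 2*u**2*v - u**2 - 2*v**3 + v**2.
No constant or linear terms (consistent with a singular point). Quadratic part: -u**2 + v**2. Cubic part: -2*u**3 + 2*u**2*v - 2*v**3.
The quadratic part v**2 - u**2 = (v − u)(v + u) splits into two distinct linear factors, so there are two distinct tangent lines y − 1 = ±(x − 0) — this is a node (ordinary double point).
Classification: node.


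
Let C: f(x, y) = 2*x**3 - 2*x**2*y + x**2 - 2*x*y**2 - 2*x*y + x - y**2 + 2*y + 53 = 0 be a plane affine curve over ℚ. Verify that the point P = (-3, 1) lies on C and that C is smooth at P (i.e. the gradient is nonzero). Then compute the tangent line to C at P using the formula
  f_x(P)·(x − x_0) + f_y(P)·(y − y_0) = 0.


Tangent line at P: 57*x + 171 = 0.

Step 1: f(-3, 1) = 0, so P lies on C.
Step 2: partial derivatives
  f_x(x, y) = 6*x**2 - 4*x*y + 2*x - 2*y**2 - 2*y + 1, f_y(x, y) = -2*x**2 - 4*x*y - 2*x - 2*y + 2.
  f_x(P) = 57, f_y(P) = 0 (gradient nonzero, so P is smooth).
Step 3: tangent line at P: 57·(x − -3) + 0·(y − 1) = 0.
Expanding: 57*x + 171 = 0.


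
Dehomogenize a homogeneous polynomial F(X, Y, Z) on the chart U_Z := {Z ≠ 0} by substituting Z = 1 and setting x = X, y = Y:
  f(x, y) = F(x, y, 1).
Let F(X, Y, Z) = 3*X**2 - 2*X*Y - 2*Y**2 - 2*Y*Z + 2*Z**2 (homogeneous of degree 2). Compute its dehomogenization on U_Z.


f(x, y) = 3*x**2 - 2*x*y - 2*y**2 - 2*y + 2

On U_Z we set Z = 1. Each monomial c·X^i·Y^j·Z^k in F becomes c·x^i·y^j·1^k = c·x^i·y^j.
Substituting Z = 1: F(X, Y, 1) = 3*x**2 - 2*x*y - 2*y**2 - 2*y + 2.
Note: deg(f) ≤ deg(F) = 2; strict inequality happens when F is divisible by Z (lost terms).


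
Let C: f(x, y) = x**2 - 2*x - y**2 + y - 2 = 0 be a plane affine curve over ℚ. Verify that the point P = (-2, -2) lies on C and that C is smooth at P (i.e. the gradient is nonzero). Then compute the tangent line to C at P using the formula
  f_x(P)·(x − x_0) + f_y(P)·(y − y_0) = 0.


Tangent line at P: -6*x + 5*y - 2 = 0.

Step 1: f(-2, -2) = 0, so P lies on C.
Step 2: partial derivatives
  f_x(x, y) = 2*x - 2, f_y(x, y) = 1 - 2*y.
  f_x(P) = -6, f_y(P) = 5 (gradient nonzero, so P is smooth).
Step 3: tangent line at P: -6·(x − -2) + 5·(y − -2) = 0.
Expanding: -6*x + 5*y - 2 = 0.


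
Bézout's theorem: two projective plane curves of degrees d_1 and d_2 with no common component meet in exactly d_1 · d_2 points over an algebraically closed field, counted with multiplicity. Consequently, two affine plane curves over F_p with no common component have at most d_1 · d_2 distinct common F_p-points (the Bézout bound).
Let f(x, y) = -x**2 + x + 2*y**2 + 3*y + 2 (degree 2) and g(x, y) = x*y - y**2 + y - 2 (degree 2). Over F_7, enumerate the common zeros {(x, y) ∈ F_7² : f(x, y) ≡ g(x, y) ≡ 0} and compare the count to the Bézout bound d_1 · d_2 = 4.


Common zeros: {(2, 2)}; count = 1; Bézout bound = 4.

deg(f) = 2, deg(g) = 2, so Bézout bound = 4.
Scan x ∈ F_7. For each x, list the y ∈ F_7 with f(x, y) ≡ 0 and those with g(x, y) ≡ 0 (mod 7); the common zeros in that column are the intersection.
  x = 0: f ≡ 0 at y ∈ {1}; g ≡ 0 at y ∈ {4}; common: ∅.
  x = 1: f ≡ 0 at y ∈ {1}; g ≡ 0 at y ∈ ∅; common: ∅.
  x = 2: f ≡ 0 at y ∈ {0, 2}; g ≡ 0 at y ∈ {1, 2}; common: {2}.
  x = 3: f ≡ 0 at y ∈ ∅; g ≡ 0 at y ∈ {5, 6}; common: ∅.
  x = 4: f ≡ 0 at y ∈ ∅; g ≡ 0 at y ∈ ∅; common: ∅.
  x = 5: f ≡ 0 at y ∈ ∅; g ≡ 0 at y ∈ {3}; common: ∅.
  x = 6: f ≡ 0 at y ∈ {0, 2}; g ≡ 0 at y ∈ ∅; common: ∅.
Collecting: common zeros = {(2, 2)}, so the count is 1.
Comparison with the Bézout bound: 1 ≤ 4 = deg(f)·deg(g), as expected for curves with no common component (the affine F_7-count falls short of the bound because intersections may lie at infinity, over extension fields, or carry multiplicity).


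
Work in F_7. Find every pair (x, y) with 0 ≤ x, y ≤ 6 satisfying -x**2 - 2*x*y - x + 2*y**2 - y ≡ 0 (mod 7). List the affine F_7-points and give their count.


Affine F_7-points: {(0, 0), (0, 4), (1, 2), (1, 3), (5, 4), (5, 5), (6, 0), (6, 3)}; count = 8.

For each of the 49 pairs (x, y) ∈ F_7², evaluate f(x, y) mod 7. Record the zeros.
  x = 0: [0↦0, 1↦1, 2↦6, 3↦1, 4↦0, 5↦3, 6↦3]  zeros at y ∈ {0, 4}
  x = 1: [0↦5, 1↦4, 2↦0, 3↦0, 4↦4, 5↦5, 6↦3]  zeros at y ∈ {2, 3}
  x = 2: [0↦1, 1↦5, 2↦6, 3↦4, 4↦6, 5↦5, 6↦1]  zeros at y ∈ ∅
  x = 3: [0↦2, 1↦4, 2↦3, 3↦6, 4↦6, 5↦3, 6↦4]  zeros at y ∈ ∅
  x = 4: [0↦1, 1↦1, 2↦5, 3↦6, 4↦4, 5↦6, 6↦5]  zeros at y ∈ ∅
  x = 5: [0↦5, 1↦3, 2↦5, 3↦4, 4↦0, 5↦0, 6↦4]  zeros at y ∈ {4, 5}
  x = 6: [0↦0, 1↦3, 2↦3, 3↦0, 4↦1, 5↦6, 6↦1]  zeros at y ∈ {0, 3}
Collecting zeros: affine points = {(0, 0), (0, 4), (1, 2), (1, 3), (5, 4), (5, 5), (6, 0), (6, 3)}.
Total count |C(F_7)_aff| = 8.


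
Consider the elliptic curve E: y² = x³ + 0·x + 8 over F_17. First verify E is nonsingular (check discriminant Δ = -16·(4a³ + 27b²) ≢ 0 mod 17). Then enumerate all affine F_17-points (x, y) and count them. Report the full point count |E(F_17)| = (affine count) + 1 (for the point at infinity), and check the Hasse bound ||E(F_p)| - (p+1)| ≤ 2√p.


Affine points = {(0, 5), (0, 12), (1, 3), (1, 14), (2, 4), (2, 13), (3, 1), (3, 16), (4, 2), (4, 15), (11, 8), (11, 9), (12, 6), (12, 11), (14, 7), (14, 10), (15, 0)}; affine count = 17; |E(F_17)| = 18.

Discriminant check: Δ ∝ 4a³ + 27b² = 4·0³ + 27·8² = 4·0 + 27·64 ≡ 11 (mod 17). Nonzero ⇒ E is nonsingular.
For each x ∈ F_17, compute rhs = x³ + 0·x + 8 mod 17, then count y ∈ F_17 with y² ≡ rhs.
  x = 0: rhs = 8, matching y values: 5, 12 (2 points).
  x = 1: rhs = 9, matching y values: 3, 14 (2 points).
  x = 2: rhs = 16, matching y values: 4, 13 (2 points).
  x = 3: rhs = 1, matching y values: 1, 16 (2 points).
  x = 4: rhs = 4, matching y values: 2, 15 (2 points).
  x = 5: rhs = 14, matching y values: none (0 points).
  x = 6: rhs = 3, matching y values: none (0 points).
  x = 7: rhs = 11, matching y values: none (0 points).
  x = 8: rhs = 10, matching y values: none (0 points).
  x = 9: rhs = 6, matching y values: none (0 points).
  x = 10: rhs = 5, matching y values: none (0 points).
  x = 11: rhs = 13, matching y values: 8, 9 (2 points).
  x = 12: rhs = 2, matching y values: 6, 11 (2 points).
  x = 13: rhs = 12, matching y values: none (0 points).
  x = 14: rhs = 15, matching y values: 7, 10 (2 points).
  x = 15: rhs = 0, matching y values: 0 (1 points).
  x = 16: rhs = 7, matching y values: none (0 points).
Total affine count: 17.
Full point count |E(F_17)| = 17 + 1 = 18.
Hasse bound: |18 − (17+1)| = |0| = 0 ≤ 2√17 ≈ 8.2462 ✓.


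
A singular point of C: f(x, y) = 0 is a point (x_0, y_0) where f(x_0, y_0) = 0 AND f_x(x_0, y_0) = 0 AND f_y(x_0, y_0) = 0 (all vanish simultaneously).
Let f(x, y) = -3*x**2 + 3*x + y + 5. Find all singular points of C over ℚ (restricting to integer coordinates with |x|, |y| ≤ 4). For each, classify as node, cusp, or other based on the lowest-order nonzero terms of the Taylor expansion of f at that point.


No singular points in the scanned grid; C is smooth there.

Compute partial derivatives:
  f_x = 3 - 6*x.
  f_y = 1.
f_y = 1 is a nonzero constant, so f_y never vanishes: no point (x, y) can satisfy f = f_x = f_y = 0. In particular no (x, y) ∈ {−4, ..., 4}² is singular; the curve is smooth.


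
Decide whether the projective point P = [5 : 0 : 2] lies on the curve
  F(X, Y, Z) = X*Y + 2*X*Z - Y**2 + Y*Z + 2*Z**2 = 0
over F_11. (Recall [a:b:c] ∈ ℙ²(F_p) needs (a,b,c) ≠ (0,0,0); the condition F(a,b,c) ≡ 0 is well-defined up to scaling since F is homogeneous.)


F(5,0,2) ≡ 6 (mod 11); P is NOT on the curve.

Evaluate F(5, 0, 2) term-by-term (mod 11).
  X*Y ↦ 1·5·0·1 = 0
  2*X*Z ↦ 2·5·1·2 = 20
  -Y**2 ↦ -1·1·0·1 = 0
  Y*Z ↦ 1·1·0·2 = 0
  2*Z**2 ↦ 2·1·1·4 = 8
Sum: F(5, 0, 2) = (0) + (20) + (0) + (0) + (8) = 28.
Reducing mod 11: 28 ≡ 6 (mod 11).
Since F(a, b, c) ≡ 6 ≠ 0 (mod 11), P does NOT lie on the curve.


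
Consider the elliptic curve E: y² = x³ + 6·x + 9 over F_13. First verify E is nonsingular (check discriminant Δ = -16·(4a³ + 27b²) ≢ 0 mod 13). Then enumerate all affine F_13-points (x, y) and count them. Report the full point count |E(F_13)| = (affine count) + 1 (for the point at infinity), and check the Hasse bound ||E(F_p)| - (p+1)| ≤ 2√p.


Affine points = {(0, 3), (0, 10), (1, 4), (1, 9), (2, 4), (2, 9), (6, 1), (6, 12), (7, 2), (7, 11), (8, 6), (8, 7), (9, 5), (9, 8), (10, 4), (10, 9)}; affine count = 16; |E(F_13)| = 17.

Discriminant check: Δ ∝ 4a³ + 27b² = 4·6³ + 27·9² = 4·216 + 27·81 ≡ 9 (mod 13). Nonzero ⇒ E is nonsingular.
For each x ∈ F_13, compute rhs = x³ + 6·x + 9 mod 13, then count y ∈ F_13 with y² ≡ rhs.
  x = 0: rhs = 9, matching y values: 3, 10 (2 points).
  x = 1: rhs = 3, matching y values: 4, 9 (2 points).
  x = 2: rhs = 3, matching y values: 4, 9 (2 points).
  x = 3: rhs = 2, matching y values: none (0 points).
  x = 4: rhs = 6, matching y values: none (0 points).
  x = 5: rhs = 8, matching y values: none (0 points).
  x = 6: rhs = 1, matching y values: 1, 12 (2 points).
  x = 7: rhs = 4, matching y values: 2, 11 (2 points).
  x = 8: rhs = 10, matching y values: 6, 7 (2 points).
  x = 9: rhs = 12, matching y values: 5, 8 (2 points).
  x = 10: rhs = 3, matching y values: 4, 9 (2 points).
  x = 11: rhs = 2, matching y values: none (0 points).
  x = 12: rhs = 2, matching y values: none (0 points).
Total affine count: 16.
Full point count |E(F_13)| = 16 + 1 = 17.
Hasse bound: |17 − (13+1)| = |3| = 3 ≤ 2√13 ≈ 7.2111 ✓.


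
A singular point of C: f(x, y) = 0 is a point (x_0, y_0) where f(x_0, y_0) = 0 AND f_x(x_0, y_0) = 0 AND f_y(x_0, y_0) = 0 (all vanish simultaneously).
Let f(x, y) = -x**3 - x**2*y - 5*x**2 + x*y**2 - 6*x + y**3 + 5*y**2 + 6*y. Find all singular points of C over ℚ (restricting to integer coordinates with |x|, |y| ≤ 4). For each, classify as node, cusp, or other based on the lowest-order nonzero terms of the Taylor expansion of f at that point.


Singular points: {(-1, -1)}; classification: node.

Compute partial derivatives:
  f_x = -3*x**2 - 2*x*y - 10*x + y**2 - 6.
  f_y = -x**2 + 2*x*y + 3*y**2 + 10*y + 6.
Scan x_0 ∈ {−4, ..., 4}. For each x_0, f_y(x_0, y) is a polynomial in y; find its integer roots y ∈ {−4, ..., 4}, then test f_x and f at those candidates.
  x = -4: f_y(-4, y) = 3*y**2 + 2*y - 10; no integer root y with |y| ≤ 4.
  x = -3: f_y(-3, y) = 3*y**2 + 4*y - 3; no integer root y with |y| ≤ 4.
  x = -2: f_y(-2, y) = 3*y**2 + 6*y + 2; no integer root y with |y| ≤ 4.
  x = -1: f_y(-1, y) = 3*y**2 + 8*y + 5; vanishes at y ∈ {-1}. (-1, -1): f_x = 0, f = 0 — SINGULAR.
  x = 0: f_y(0, y) = 3*y**2 + 10*y + 6; no integer root y with |y| ≤ 4.
  x = 1: f_y(1, y) = 3*y**2 + 12*y + 5; no integer root y with |y| ≤ 4.
  x = 2: f_y(2, y) = 3*y**2 + 14*y + 2; no integer root y with |y| ≤ 4.
  x = 3: f_y(3, y) = 3*y**2 + 16*y - 3; no integer root y with |y| ≤ 4.
  x = 4: f_y(4, y) = 3*y**2 + 18*y - 10; no integer root y with |y| ≤ 4.
Only singular point on the grid: (-1, -1).
Classify: substitute x = -1 + u, y = -1 + v and expand: f = -u**3 - u**2*v - u**2 + u*v**2 + v**3 + v**2.
No constant or linear terms (consistent with a singular point). Quadratic part: -u**2 + v**2. Cubic part: -u**3 - u**2*v + u*v**2 + v**3.
The quadratic part v**2 - u**2 = (v − u)(v + u) splits into two distinct linear factors, so there are two distinct tangent lines y − -1 = ±(x − -1) — this is a node (ordinary double point).
Classification: node.


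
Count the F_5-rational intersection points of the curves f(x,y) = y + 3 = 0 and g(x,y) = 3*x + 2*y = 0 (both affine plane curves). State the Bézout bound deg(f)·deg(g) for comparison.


Common zeros: {(2, 2)}; count = 1; Bézout bound = 1.

deg(f) = 1, deg(g) = 1, so Bézout bound = 1.
Scan x ∈ F_5. For each x, list the y ∈ F_5 with f(x, y) ≡ 0 and those with g(x, y) ≡ 0 (mod 5); the common zeros in that column are the intersection.
  x = 0: f ≡ 0 at y ∈ {2}; g ≡ 0 at y ∈ {0}; common: ∅.
  x = 1: f ≡ 0 at y ∈ {2}; g ≡ 0 at y ∈ {1}; common: ∅.
  x = 2: f ≡ 0 at y ∈ {2}; g ≡ 0 at y ∈ {2}; common: {2}.
  x = 3: f ≡ 0 at y ∈ {2}; g ≡ 0 at y ∈ {3}; common: ∅.
  x = 4: f ≡ 0 at y ∈ {2}; g ≡ 0 at y ∈ {4}; common: ∅.
Collecting: common zeros = {(2, 2)}, so the count is 1.
Comparison with the Bézout bound: 1 ≤ 1 = deg(f)·deg(g), as expected for curves with no common component (the bound is attained).


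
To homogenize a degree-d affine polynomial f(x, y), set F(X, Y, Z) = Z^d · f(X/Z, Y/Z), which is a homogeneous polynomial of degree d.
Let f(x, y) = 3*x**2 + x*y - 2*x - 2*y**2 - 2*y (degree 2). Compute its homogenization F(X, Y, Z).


F(X, Y, Z) = 3*X**2 + X*Y - 2*X*Z - 2*Y**2 - 2*Y*Z

deg(f) = 2.
Substitute x = X/Z, y = Y/Z into f, then multiply by Z^2.
  monomial 3·x^2·y^0 ↦ 3·X^2·Y^0·Z^0.
  monomial 1·x^1·y^1 ↦ 1·X^1·Y^1·Z^0.
  monomial -2·x^1·y^0 ↦ -2·X^1·Y^0·Z^1.
  monomial -2·x^0·y^2 ↦ -2·X^0·Y^2·Z^0.
  monomial -2·x^0·y^1 ↦ -2·X^0·Y^1·Z^1.
Collecting: F(X, Y, Z) = 3*X**2 + X*Y - 2*X*Z - 2*Y**2 - 2*Y*Z.


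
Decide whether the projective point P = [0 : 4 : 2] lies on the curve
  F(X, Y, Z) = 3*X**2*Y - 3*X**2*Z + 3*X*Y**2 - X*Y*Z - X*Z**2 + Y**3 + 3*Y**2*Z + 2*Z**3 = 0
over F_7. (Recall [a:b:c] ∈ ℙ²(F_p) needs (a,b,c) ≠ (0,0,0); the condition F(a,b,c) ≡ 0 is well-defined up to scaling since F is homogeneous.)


F(0,4,2) ≡ 1 (mod 7); P is NOT on the curve.

Evaluate F(0, 4, 2) term-by-term (mod 7).
  3*X**2*Y ↦ 3·0·4·1 = 0
  -3*X**2*Z ↦ -3·0·1·2 = 0
  3*X*Y**2 ↦ 3·0·16·1 = 0
  -X*Y*Z ↦ -1·0·4·2 = 0
  -X*Z**2 ↦ -1·0·1·4 = 0
  Y**3 ↦ 1·1·64·1 = 64
  3*Y**2*Z ↦ 3·1·16·2 = 96
  2*Z**3 ↦ 2·1·1·8 = 16
Sum: F(0, 4, 2) = (0) + (0) + (0) + (0) + (0) + (64) + (96) + (16) = 176.
Reducing mod 7: 176 ≡ 1 (mod 7).
Since F(a, b, c) ≡ 1 ≠ 0 (mod 7), P does NOT lie on the curve.


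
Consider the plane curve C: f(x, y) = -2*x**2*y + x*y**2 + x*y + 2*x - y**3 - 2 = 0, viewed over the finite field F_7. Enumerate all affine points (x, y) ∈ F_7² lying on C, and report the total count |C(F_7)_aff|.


Affine F_7-points: {(1, 0), (1, 3), (1, 5), (4, 2), (5, 2), (5, 5), (6, 3)}; count = 7.

For each of the 49 pairs (x, y) ∈ F_7², evaluate f(x, y) mod 7. Record the zeros.
  x = 0: [0↦5, 1↦4, 2↦4, 3↦6, 4↦4, 5↦6, 6↦6]  zeros at y ∈ ∅
  x = 1: [0↦0, 1↦6, 2↦1, 3↦0, 4↦4, 5↦0, 6↦3]  zeros at y ∈ {0, 3, 5}
  x = 2: [0↦2, 1↦4, 2↦4, 3↦3, 4↦2, 5↦2, 6↦4]  zeros at y ∈ ∅
  x = 3: [0↦4, 1↦5, 2↦6, 3↦1, 4↦5, 5↦5, 6↦2]  zeros at y ∈ ∅
  x = 4: [0↦6, 1↦2, 2↦0, 3↦1, 4↦6, 5↦2, 6↦4]  zeros at y ∈ {2}
  x = 5: [0↦1, 1↦2, 2↦0, 3↦3, 4↦5, 5↦0, 6↦3]  zeros at y ∈ {2, 5}
  x = 6: [0↦3, 1↦5, 2↦6, 3↦0, 4↦2, 5↦6, 6↦6]  zeros at y ∈ {3}
Collecting zeros: affine points = {(1, 0), (1, 3), (1, 5), (4, 2), (5, 2), (5, 5), (6, 3)}.
Total count |C(F_7)_aff| = 7.


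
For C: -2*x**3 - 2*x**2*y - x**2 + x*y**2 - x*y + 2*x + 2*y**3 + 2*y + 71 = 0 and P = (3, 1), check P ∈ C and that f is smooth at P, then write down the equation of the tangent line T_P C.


Tangent line at P: -70*x - 7*y + 217 = 0.

Step 1: f(3, 1) = 0, so P lies on C.
Step 2: partial derivatives
  f_x(x, y) = -6*x**2 - 4*x*y - 2*x + y**2 - y + 2, f_y(x, y) = -2*x**2 + 2*x*y - x + 6*y**2 + 2.
  f_x(P) = -70, f_y(P) = -7 (gradient nonzero, so P is smooth).
Step 3: tangent line at P: -70·(x − 3) + -7·(y − 1) = 0.
Expanding: -70*x - 7*y + 217 = 0.


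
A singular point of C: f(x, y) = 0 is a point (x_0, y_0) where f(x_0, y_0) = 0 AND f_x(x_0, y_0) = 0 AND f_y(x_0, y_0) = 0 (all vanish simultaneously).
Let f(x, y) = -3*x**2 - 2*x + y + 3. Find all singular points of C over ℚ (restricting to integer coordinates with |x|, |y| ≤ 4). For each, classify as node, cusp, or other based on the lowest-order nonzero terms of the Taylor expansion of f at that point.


No singular points in the scanned grid; C is smooth there.

Compute partial derivatives:
  f_x = -6*x - 2.
  f_y = 1.
f_y = 1 is a nonzero constant, so f_y never vanishes: no point (x, y) can satisfy f = f_x = f_y = 0. In particular no (x, y) ∈ {−4, ..., 4}² is singular; the curve is smooth.


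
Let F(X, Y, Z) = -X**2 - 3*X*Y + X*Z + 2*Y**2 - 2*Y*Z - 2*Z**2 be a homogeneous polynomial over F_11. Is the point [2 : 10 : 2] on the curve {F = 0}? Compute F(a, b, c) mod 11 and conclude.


F(2,10,2) ≡ 4 (mod 11); P is NOT on the curve.

Evaluate F(2, 10, 2) term-by-term (mod 11).
  -X**2 ↦ -1·4·1·1 = -4
  -3*X*Y ↦ -3·2·10·1 = -60
  X*Z ↦ 1·2·1·2 = 4
  2*Y**2 ↦ 2·1·100·1 = 200
  -2*Y*Z ↦ -2·1·10·2 = -40
  -2*Z**2 ↦ -2·1·1·4 = -8
Sum: F(2, 10, 2) = (-4) + (-60) + (4) + (200) + (-40) + (-8) = 92.
Reducing mod 11: 92 ≡ 4 (mod 11).
Since F(a, b, c) ≡ 4 ≠ 0 (mod 11), P does NOT lie on the curve.


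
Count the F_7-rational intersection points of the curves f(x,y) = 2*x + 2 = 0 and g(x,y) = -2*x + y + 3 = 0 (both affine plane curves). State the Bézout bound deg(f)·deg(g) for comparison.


Common zeros: {(6, 2)}; count = 1; Bézout bound = 1.

deg(f) = 1, deg(g) = 1, so Bézout bound = 1.
Scan x ∈ F_7. For each x, list the y ∈ F_7 with f(x, y) ≡ 0 and those with g(x, y) ≡ 0 (mod 7); the common zeros in that column are the intersection.
  x = 0: f ≡ 0 at y ∈ ∅; g ≡ 0 at y ∈ {4}; common: ∅.
  x = 1: f ≡ 0 at y ∈ ∅; g ≡ 0 at y ∈ {6}; common: ∅.
  x = 2: f ≡ 0 at y ∈ ∅; g ≡ 0 at y ∈ {1}; common: ∅.
  x = 3: f ≡ 0 at y ∈ ∅; g ≡ 0 at y ∈ {3}; common: ∅.
  x = 4: f ≡ 0 at y ∈ ∅; g ≡ 0 at y ∈ {5}; common: ∅.
  x = 5: f ≡ 0 at y ∈ ∅; g ≡ 0 at y ∈ {0}; common: ∅.
  x = 6: f ≡ 0 at y ∈ {0, 1, 2, 3, 4, 5, 6}; g ≡ 0 at y ∈ {2}; common: {2}.
Collecting: common zeros = {(6, 2)}, so the count is 1.
Comparison with the Bézout bound: 1 ≤ 1 = deg(f)·deg(g), as expected for curves with no common component (the bound is attained).


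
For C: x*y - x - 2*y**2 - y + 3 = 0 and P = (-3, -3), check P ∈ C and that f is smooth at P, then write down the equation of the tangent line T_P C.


Tangent line at P: -4*x + 8*y + 12 = 0.

Step 1: f(-3, -3) = 0, so P lies on C.
Step 2: partial derivatives
  f_x(x, y) = y - 1, f_y(x, y) = x - 4*y - 1.
  f_x(P) = -4, f_y(P) = 8 (gradient nonzero, so P is smooth).
Step 3: tangent line at P: -4·(x − -3) + 8·(y − -3) = 0.
Expanding: -4*x + 8*y + 12 = 0.


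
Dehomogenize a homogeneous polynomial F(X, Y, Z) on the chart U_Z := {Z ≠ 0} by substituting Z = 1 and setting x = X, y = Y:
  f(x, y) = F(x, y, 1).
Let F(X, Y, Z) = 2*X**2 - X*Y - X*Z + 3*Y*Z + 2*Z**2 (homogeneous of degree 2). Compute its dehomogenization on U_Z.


f(x, y) = 2*x**2 - x*y - x + 3*y + 2

On U_Z we set Z = 1. Each monomial c·X^i·Y^j·Z^k in F becomes c·x^i·y^j·1^k = c·x^i·y^j.
Substituting Z = 1: F(X, Y, 1) = 2*x**2 - x*y - x + 3*y + 2.
Note: deg(f) ≤ deg(F) = 2; strict inequality happens when F is divisible by Z (lost terms).


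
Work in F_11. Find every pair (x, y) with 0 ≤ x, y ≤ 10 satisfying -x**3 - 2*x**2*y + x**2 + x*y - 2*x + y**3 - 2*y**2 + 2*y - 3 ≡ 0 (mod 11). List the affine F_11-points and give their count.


Affine F_11-points: {(2, 0), (2, 5), (2, 8), (3, 8), (5, 4), (5, 5), (6, 5), (8, 10)}; count = 8.

For each of the 121 pairs (x, y) ∈ F_11², evaluate f(x, y) mod 11. Record the zeros.
  x = 0: [0↦8, 1↦9, 2↦1, 3↦1, 4↦4, 5↦5, 6↦10, 7↦3, 8↦1, 9↦10, 10↦3]  zeros at y ∈ ∅
  x = 1: [0↦6, 1↦6, 2↦8, 3↦7, 4↦9, 5↦9, 6↦2, 7↦5, 8↦2, 9↦10, 10↦2]  zeros at y ∈ ∅
  x = 2: [0↦0, 1↦6, 2↦3, 3↦8, 4↦5, 5↦0, 6↦10, 7↦8, 8↦0, 9↦3, 10↦1]  zeros at y ∈ {0, 5, 8}
  x = 3: [0↦6, 1↦3, 2↦2, 3↦9, 4↦8, 5↦5, 6↦6, 7↦6, 8↦0, 9↦5, 10↦5]  zeros at y ∈ {8}
  x = 4: [0↦7, 1↦2, 2↦10, 3↦4, 4↦1, 5↦7, 6↦6, 7↦4, 8↦7, 9↦10, 10↦8]  zeros at y ∈ ∅
  x = 5: [0↦8, 1↦8, 2↦10, 3↦9, 4↦0, 5↦0, 6↦4, 7↦7, 8↦4, 9↦1, 10↦4]  zeros at y ∈ {4, 5}
  x = 6: [0↦3, 1↦4, 2↦7, 3↦7, 4↦10, 5↦0, 6↦5, 7↦9, 8↦7, 9↦5, 10↦9]  zeros at y ∈ {5}
  x = 7: [0↦8, 1↦6, 2↦6, 3↦3, 4↦3, 5↦1, 6↦3, 7↦4, 8↦10, 9↦5, 10↦6]  zeros at y ∈ ∅
  x = 8: [0↦6, 1↦8, 2↦1, 3↦2, 4↦6, 5↦8, 6↦3, 7↦8, 8↦7, 9↦6, 10↦0]  zeros at y ∈ {10}
  x = 9: [0↦2, 1↦4, 2↦8, 3↦9, 4↦2, 5↦4, 6↦10, 7↦4, 8↦3, 9↦2, 10↦7]  zeros at y ∈ ∅
  x = 10: [0↦1, 1↦10, 2↦10, 3↦7, 4↦7, 5↦5, 6↦7, 7↦8, 8↦3, 9↦9, 10↦10]  zeros at y ∈ ∅
Collecting zeros: affine points = {(2, 0), (2, 5), (2, 8), (3, 8), (5, 4), (5, 5), (6, 5), (8, 10)}.
Total count |C(F_11)_aff| = 8.


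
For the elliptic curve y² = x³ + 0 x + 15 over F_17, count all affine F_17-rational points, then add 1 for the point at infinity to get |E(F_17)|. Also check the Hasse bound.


Affine points = {(0, 7), (0, 10), (1, 4), (1, 13), (3, 5), (3, 12), (5, 2), (5, 15), (7, 1), (7, 16), (8, 0), (9, 8), (9, 9), (12, 3), (12, 14), (13, 6), (13, 11)}; affine count = 17; |E(F_17)| = 18.

Discriminant check: Δ ∝ 4a³ + 27b² = 4·0³ + 27·15² = 4·0 + 27·225 ≡ 6 (mod 17). Nonzero ⇒ E is nonsingular.
For each x ∈ F_17, compute rhs = x³ + 0·x + 15 mod 17, then count y ∈ F_17 with y² ≡ rhs.
  x = 0: rhs = 15, matching y values: 7, 10 (2 points).
  x = 1: rhs = 16, matching y values: 4, 13 (2 points).
  x = 2: rhs = 6, matching y values: none (0 points).
  x = 3: rhs = 8, matching y values: 5, 12 (2 points).
  x = 4: rhs = 11, matching y values: none (0 points).
  x = 5: rhs = 4, matching y values: 2, 15 (2 points).
  x = 6: rhs = 10, matching y values: none (0 points).
  x = 7: rhs = 1, matching y values: 1, 16 (2 points).
  x = 8: rhs = 0, matching y values: 0 (1 points).
  x = 9: rhs = 13, matching y values: 8, 9 (2 points).
  x = 10: rhs = 12, matching y values: none (0 points).
  x = 11: rhs = 3, matching y values: none (0 points).
  x = 12: rhs = 9, matching y values: 3, 14 (2 points).
  x = 13: rhs = 2, matching y values: 6, 11 (2 points).
  x = 14: rhs = 5, matching y values: none (0 points).
  x = 15: rhs = 7, matching y values: none (0 points).
  x = 16: rhs = 14, matching y values: none (0 points).
Total affine count: 17.
Full point count |E(F_17)| = 17 + 1 = 18.
Hasse bound: |18 − (17+1)| = |0| = 0 ≤ 2√17 ≈ 8.2462 ✓.


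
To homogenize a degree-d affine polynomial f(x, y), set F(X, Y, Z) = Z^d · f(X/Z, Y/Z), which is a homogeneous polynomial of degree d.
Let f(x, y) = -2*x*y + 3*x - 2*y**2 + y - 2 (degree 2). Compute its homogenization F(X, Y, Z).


F(X, Y, Z) = -2*X*Y + 3*X*Z - 2*Y**2 + Y*Z - 2*Z**2

deg(f) = 2.
Substitute x = X/Z, y = Y/Z into f, then multiply by Z^2.
  monomial -2·x^1·y^1 ↦ -2·X^1·Y^1·Z^0.
  monomial 3·x^1·y^0 ↦ 3·X^1·Y^0·Z^1.
  monomial -2·x^0·y^2 ↦ -2·X^0·Y^2·Z^0.
  monomial 1·x^0·y^1 ↦ 1·X^0·Y^1·Z^1.
  monomial -2·x^0·y^0 ↦ -2·X^0·Y^0·Z^2.
Collecting: F(X, Y, Z) = -2*X*Y + 3*X*Z - 2*Y**2 + Y*Z - 2*Z**2.


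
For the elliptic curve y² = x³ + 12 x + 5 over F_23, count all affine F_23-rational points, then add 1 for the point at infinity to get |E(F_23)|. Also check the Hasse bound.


Affine points = {(1, 8), (1, 15), (4, 5), (4, 18), (5, 11), (5, 12), (7, 8), (7, 15), (13, 9), (13, 14), (15, 8), (15, 15), (17, 4), (17, 19), (18, 2), (18, 21), (19, 10), (19, 13)}; affine count = 18; |E(F_23)| = 19.

Discriminant check: Δ ∝ 4a³ + 27b² = 4·12³ + 27·5² = 4·1728 + 27·25 ≡ 20 (mod 23). Nonzero ⇒ E is nonsingular.
For each x ∈ F_23, compute rhs = x³ + 12·x + 5 mod 23, then count y ∈ F_23 with y² ≡ rhs.
  x = 0: rhs = 5, matching y values: none (0 points).
  x = 1: rhs = 18, matching y values: 8, 15 (2 points).
  x = 2: rhs = 14, matching y values: none (0 points).
  x = 3: rhs = 22, matching y values: none (0 points).
  x = 4: rhs = 2, matching y values: 5, 18 (2 points).
  x = 5: rhs = 6, matching y values: 11, 12 (2 points).
  x = 6: rhs = 17, matching y values: none (0 points).
  x = 7: rhs = 18, matching y values: 8, 15 (2 points).
  x = 8: rhs = 15, matching y values: none (0 points).
  x = 9: rhs = 14, matching y values: none (0 points).
  x = 10: rhs = 21, matching y values: none (0 points).
  x = 11: rhs = 19, matching y values: none (0 points).
  x = 12: rhs = 14, matching y values: none (0 points).
  x = 13: rhs = 12, matching y values: 9, 14 (2 points).
  x = 14: rhs = 19, matching y values: none (0 points).
  x = 15: rhs = 18, matching y values: 8, 15 (2 points).
  x = 16: rhs = 15, matching y values: none (0 points).
  x = 17: rhs = 16, matching y values: 4, 19 (2 points).
  x = 18: rhs = 4, matching y values: 2, 21 (2 points).
  x = 19: rhs = 8, matching y values: 10, 13 (2 points).
  x = 20: rhs = 11, matching y values: none (0 points).
  x = 21: rhs = 19, matching y values: none (0 points).
  x = 22: rhs = 15, matching y values: none (0 points).
Total affine count: 18.
Full point count |E(F_23)| = 18 + 1 = 19.
Hasse bound: |19 − (23+1)| = |-5| = 5 ≤ 2√23 ≈ 9.5917 ✓.


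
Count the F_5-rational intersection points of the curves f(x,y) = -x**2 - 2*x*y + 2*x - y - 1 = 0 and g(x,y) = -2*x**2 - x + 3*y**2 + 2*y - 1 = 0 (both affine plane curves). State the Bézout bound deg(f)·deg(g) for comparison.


Common zeros: {(0, 4)}; count = 1; Bézout bound = 4.

deg(f) = 2, deg(g) = 2, so Bézout bound = 4.
Scan x ∈ F_5. For each x, list the y ∈ F_5 with f(x, y) ≡ 0 and those with g(x, y) ≡ 0 (mod 5); the common zeros in that column are the intersection.
  x = 0: f ≡ 0 at y ∈ {4}; g ≡ 0 at y ∈ {2, 4}; common: {4}.
  x = 1: f ≡ 0 at y ∈ {0}; g ≡ 0 at y ∈ ∅; common: ∅.
  x = 2: f ≡ 0 at y ∈ ∅; g ≡ 0 at y ∈ {2, 4}; common: ∅.
  x = 3: f ≡ 0 at y ∈ {3}; g ≡ 0 at y ∈ ∅; common: ∅.
  x = 4: f ≡ 0 at y ∈ {4}; g ≡ 0 at y ∈ ∅; common: ∅.
Collecting: common zeros = {(0, 4)}, so the count is 1.
Comparison with the Bézout bound: 1 ≤ 4 = deg(f)·deg(g), as expected for curves with no common component (the affine F_5-count falls short of the bound because intersections may lie at infinity, over extension fields, or carry multiplicity).


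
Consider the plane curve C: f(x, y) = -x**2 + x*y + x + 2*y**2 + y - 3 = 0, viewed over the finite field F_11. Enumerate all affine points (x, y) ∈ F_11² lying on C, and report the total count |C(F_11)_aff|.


Affine F_11-points: {(0, 1), (0, 4), (2, 1), (2, 3), (3, 10), (5, 4), (6, 0), (6, 2), (8, 2), (8, 10)}; count = 10.

For each of the 121 pairs (x, y) ∈ F_11², evaluate f(x, y) mod 11. Record the zeros.
  x = 0: [0↦8, 1↦0, 2↦7, 3↦7, 4↦0, 5↦8, 6↦9, 7↦3, 8↦1, 9↦3, 10↦9]  zeros at y ∈ {1, 4}
  x = 1: [0↦8, 1↦1, 2↦9, 3↦10, 4↦4, 5↦2, 6↦4, 7↦10, 8↦9, 9↦1, 10↦8]  zeros at y ∈ ∅
  x = 2: [0↦6, 1↦0, 2↦9, 3↦0, 4↦6, 5↦5, 6↦8, 7↦4, 8↦4, 9↦8, 10↦5]  zeros at y ∈ {1, 3}
  x = 3: [0↦2, 1↦8, 2↦7, 3↦10, 4↦6, 5↦6, 6↦10, 7↦7, 8↦8, 9↦2, 10↦0]  zeros at y ∈ {10}
  x = 4: [0↦7, 1↦3, 2↦3, 3↦7, 4↦4, 5↦5, 6↦10, 7↦8, 8↦10, 9↦5, 10↦4]  zeros at y ∈ ∅
  x = 5: [0↦10, 1↦7, 2↦8, 3↦2, 4↦0, 5↦2, 6↦8, 7↦7, 8↦10, 9↦6, 10↦6]  zeros at y ∈ {4}
  x = 6: [0↦0, 1↦9, 2↦0, 3↦6, 4↦5, 5↦8, 6↦4, 7↦4, 8↦8, 9↦5, 10↦6]  zeros at y ∈ {0, 2}
  x = 7: [0↦10, 1↦9, 2↦1, 3↦8, 4↦8, 5↦1, 6↦9, 7↦10, 8↦4, 9↦2, 10↦4]  zeros at y ∈ ∅
  x = 8: [0↦7, 1↦7, 2↦0, 3↦8, 4↦9, 5↦3, 6↦1, 7↦3, 8↦9, 9↦8, 10↦0]  zeros at y ∈ {2, 10}
  x = 9: [0↦2, 1↦3, 2↦8, 3↦6, 4↦8, 5↦3, 6↦2, 7↦5, 8↦1, 9↦1, 10↦5]  zeros at y ∈ ∅
  x = 10: [0↦6, 1↦8, 2↦3, 3↦2, 4↦5, 5↦1, 6↦1, 7↦5, 8↦2, 9↦3, 10↦8]  zeros at y ∈ ∅
Collecting zeros: affine points = {(0, 1), (0, 4), (2, 1), (2, 3), (3, 10), (5, 4), (6, 0), (6, 2), (8, 2), (8, 10)}.
Total count |C(F_11)_aff| = 10.


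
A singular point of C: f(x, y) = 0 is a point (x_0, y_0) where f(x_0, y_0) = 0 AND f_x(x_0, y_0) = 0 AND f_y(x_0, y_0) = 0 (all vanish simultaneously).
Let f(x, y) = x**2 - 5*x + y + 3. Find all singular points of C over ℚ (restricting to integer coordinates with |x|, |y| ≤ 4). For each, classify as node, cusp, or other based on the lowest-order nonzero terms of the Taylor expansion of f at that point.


No singular points in the scanned grid; C is smooth there.

Compute partial derivatives:
  f_x = 2*x - 5.
  f_y = 1.
f_y = 1 is a nonzero constant, so f_y never vanishes: no point (x, y) can satisfy f = f_x = f_y = 0. In particular no (x, y) ∈ {−4, ..., 4}² is singular; the curve is smooth.


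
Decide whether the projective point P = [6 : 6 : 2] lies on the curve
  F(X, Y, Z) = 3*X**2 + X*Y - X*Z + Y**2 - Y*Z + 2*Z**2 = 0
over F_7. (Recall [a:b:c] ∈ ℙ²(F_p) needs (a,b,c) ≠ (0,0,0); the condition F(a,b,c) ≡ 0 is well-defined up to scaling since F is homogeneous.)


F(6,6,2) ≡ 3 (mod 7); P is NOT on the curve.

Evaluate F(6, 6, 2) term-by-term (mod 7).
  3*X**2 ↦ 3·36·1·1 = 108
  X*Y ↦ 1·6·6·1 = 36
  -X*Z ↦ -1·6·1·2 = -12
  Y**2 ↦ 1·1·36·1 = 36
  -Y*Z ↦ -1·1·6·2 = -12
  2*Z**2 ↦ 2·1·1·4 = 8
Sum: F(6, 6, 2) = (108) + (36) + (-12) + (36) + (-12) + (8) = 164.
Reducing mod 7: 164 ≡ 3 (mod 7).
Since F(a, b, c) ≡ 3 ≠ 0 (mod 7), P does NOT lie on the curve.


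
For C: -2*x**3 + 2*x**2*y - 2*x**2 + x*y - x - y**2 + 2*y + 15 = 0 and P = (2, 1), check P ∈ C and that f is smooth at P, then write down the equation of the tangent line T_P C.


Tangent line at P: -24*x + 10*y + 38 = 0.

Step 1: f(2, 1) = 0, so P lies on C.
Step 2: partial derivatives
  f_x(x, y) = -6*x**2 + 4*x*y - 4*x + y - 1, f_y(x, y) = 2*x**2 + x - 2*y + 2.
  f_x(P) = -24, f_y(P) = 10 (gradient nonzero, so P is smooth).
Step 3: tangent line at P: -24·(x − 2) + 10·(y − 1) = 0.
Expanding: -24*x + 10*y + 38 = 0.


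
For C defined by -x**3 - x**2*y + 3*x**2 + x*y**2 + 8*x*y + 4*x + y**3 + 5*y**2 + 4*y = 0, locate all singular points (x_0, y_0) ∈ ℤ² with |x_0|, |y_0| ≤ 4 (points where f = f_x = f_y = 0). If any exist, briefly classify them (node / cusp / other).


Singular points: {(2, -2)}; classification: node.

Compute partial derivatives:
  f_x = -3*x**2 - 2*x*y + 6*x + y**2 + 8*y + 4.
  f_y = -x**2 + 2*x*y + 8*x + 3*y**2 + 10*y + 4.
Scan x_0 ∈ {−4, ..., 4}. For each x_0, f_y(x_0, y) is a polynomial in y; find its integer roots y ∈ {−4, ..., 4}, then test f_x and f at those candidates.
  x = -4: f_y(-4, y) = 3*y**2 + 2*y - 44; no integer root y with |y| ≤ 4.
  x = -3: f_y(-3, y) = 3*y**2 + 4*y - 29; no integer root y with |y| ≤ 4.
  x = -2: f_y(-2, y) = 3*y**2 + 6*y - 16; no integer root y with |y| ≤ 4.
  x = -1: f_y(-1, y) = 3*y**2 + 8*y - 5; no integer root y with |y| ≤ 4.
  x = 0: f_y(0, y) = 3*y**2 + 10*y + 4; no integer root y with |y| ≤ 4.
  x = 1: f_y(1, y) = 3*y**2 + 12*y + 11; no integer root y with |y| ≤ 4.
  x = 2: f_y(2, y) = 3*y**2 + 14*y + 16; vanishes at y ∈ {-2}. (2, -2): f_x = 0, f = 0 — SINGULAR.
  x = 3: f_y(3, y) = 3*y**2 + 16*y + 19; no integer root y with |y| ≤ 4.
  x = 4: f_y(4, y) = 3*y**2 + 18*y + 20; no integer root y with |y| ≤ 4.
Only singular point on the grid: (2, -2).
Classify: substitute x = 2 + u, y = -2 + v and expand: f = -u**3 - u**2*v - u**2 + u*v**2 + v**3 + v**2.
No constant or linear terms (consistent with a singular point). Quadratic part: -u**2 + v**2. Cubic part: -u**3 - u**2*v + u*v**2 + v**3.
The quadratic part v**2 - u**2 = (v − u)(v + u) splits into two distinct linear factors, so there are two distinct tangent lines y − -2 = ±(x − 2) — this is a node (ordinary double point).
Classification: node.


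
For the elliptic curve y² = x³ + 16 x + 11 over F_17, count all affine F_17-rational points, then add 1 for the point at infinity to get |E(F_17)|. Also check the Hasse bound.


Affine points = {(2, 0), (3, 1), (3, 16), (6, 0), (9, 0), (10, 7), (10, 10), (13, 6), (13, 11), (14, 2), (14, 15)}; affine count = 11; |E(F_17)| = 12.

Discriminant check: Δ ∝ 4a³ + 27b² = 4·16³ + 27·11² = 4·4096 + 27·121 ≡ 16 (mod 17). Nonzero ⇒ E is nonsingular.
For each x ∈ F_17, compute rhs = x³ + 16·x + 11 mod 17, then count y ∈ F_17 with y² ≡ rhs.
  x = 0: rhs = 11, matching y values: none (0 points).
  x = 1: rhs = 11, matching y values: none (0 points).
  x = 2: rhs = 0, matching y values: 0 (1 points).
  x = 3: rhs = 1, matching y values: 1, 16 (2 points).
  x = 4: rhs = 3, matching y values: none (0 points).
  x = 5: rhs = 12, matching y values: none (0 points).
  x = 6: rhs = 0, matching y values: 0 (1 points).
  x = 7: rhs = 7, matching y values: none (0 points).
  x = 8: rhs = 5, matching y values: none (0 points).
  x = 9: rhs = 0, matching y values: 0 (1 points).
  x = 10: rhs = 15, matching y values: 7, 10 (2 points).
  x = 11: rhs = 5, matching y values: none (0 points).
  x = 12: rhs = 10, matching y values: none (0 points).
  x = 13: rhs = 2, matching y values: 6, 11 (2 points).
  x = 14: rhs = 4, matching y values: 2, 15 (2 points).
  x = 15: rhs = 5, matching y values: none (0 points).
  x = 16: rhs = 11, matching y values: none (0 points).
Total affine count: 11.
Full point count |E(F_17)| = 11 + 1 = 12.
Hasse bound: |12 − (17+1)| = |-6| = 6 ≤ 2√17 ≈ 8.2462 ✓.


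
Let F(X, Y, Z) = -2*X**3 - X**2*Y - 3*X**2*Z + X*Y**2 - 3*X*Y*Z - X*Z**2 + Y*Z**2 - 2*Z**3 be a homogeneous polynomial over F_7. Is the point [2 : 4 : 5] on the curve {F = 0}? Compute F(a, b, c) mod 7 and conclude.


F(2,4,5) ≡ 5 (mod 7); P is NOT on the curve.

Evaluate F(2, 4, 5) term-by-term (mod 7).
  -2*X**3 ↦ -2·8·1·1 = -16
  -X**2*Y ↦ -1·4·4·1 = -16
  -3*X**2*Z ↦ -3·4·1·5 = -60
  X*Y**2 ↦ 1·2·16·1 = 32
  -3*X*Y*Z ↦ -3·2·4·5 = -120
  -X*Z**2 ↦ -1·2·1·25 = -50
  Y*Z**2 ↦ 1·1·4·25 = 100
  -2*Z**3 ↦ -2·1·1·125 = -250
Sum: F(2, 4, 5) = (-16) + (-16) + (-60) + (32) + (-120) + (-50) + (100) + (-250) = -380.
Reducing mod 7: -380 ≡ 5 (mod 7).
Since F(a, b, c) ≡ 5 ≠ 0 (mod 7), P does NOT lie on the curve.


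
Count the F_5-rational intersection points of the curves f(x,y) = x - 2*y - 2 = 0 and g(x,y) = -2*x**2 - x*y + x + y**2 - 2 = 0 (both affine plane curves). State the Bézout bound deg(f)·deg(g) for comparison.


Common zeros: ∅; count = 0; Bézout bound = 2.

deg(f) = 1, deg(g) = 2, so Bézout bound = 2.
Scan x ∈ F_5. For each x, list the y ∈ F_5 with f(x, y) ≡ 0 and those with g(x, y) ≡ 0 (mod 5); the common zeros in that column are the intersection.
  x = 0: f ≡ 0 at y ∈ {4}; g ≡ 0 at y ∈ ∅; common: ∅.
  x = 1: f ≡ 0 at y ∈ {2}; g ≡ 0 at y ∈ ∅; common: ∅.
  x = 2: f ≡ 0 at y ∈ {0}; g ≡ 0 at y ∈ {3, 4}; common: ∅.
  x = 3: f ≡ 0 at y ∈ {3}; g ≡ 0 at y ∈ ∅; common: ∅.
  x = 4: f ≡ 0 at y ∈ {1}; g ≡ 0 at y ∈ {0, 4}; common: ∅.
Collecting: common zeros = ∅, so the count is 0.
Comparison with the Bézout bound: 0 ≤ 2 = deg(f)·deg(g), as expected for curves with no common component (the affine F_5-count falls short of the bound because intersections may lie at infinity, over extension fields, or carry multiplicity).


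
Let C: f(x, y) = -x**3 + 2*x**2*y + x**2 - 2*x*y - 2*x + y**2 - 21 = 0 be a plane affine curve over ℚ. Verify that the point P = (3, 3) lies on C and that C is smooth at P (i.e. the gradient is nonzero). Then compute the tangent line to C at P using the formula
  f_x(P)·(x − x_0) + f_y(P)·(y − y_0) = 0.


Tangent line at P: 7*x + 18*y - 75 = 0.

Step 1: f(3, 3) = 0, so P lies on C.
Step 2: partial derivatives
  f_x(x, y) = -3*x**2 + 4*x*y + 2*x - 2*y - 2, f_y(x, y) = 2*x**2 - 2*x + 2*y.
  f_x(P) = 7, f_y(P) = 18 (gradient nonzero, so P is smooth).
Step 3: tangent line at P: 7·(x − 3) + 18·(y − 3) = 0.
Expanding: 7*x + 18*y - 75 = 0.
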